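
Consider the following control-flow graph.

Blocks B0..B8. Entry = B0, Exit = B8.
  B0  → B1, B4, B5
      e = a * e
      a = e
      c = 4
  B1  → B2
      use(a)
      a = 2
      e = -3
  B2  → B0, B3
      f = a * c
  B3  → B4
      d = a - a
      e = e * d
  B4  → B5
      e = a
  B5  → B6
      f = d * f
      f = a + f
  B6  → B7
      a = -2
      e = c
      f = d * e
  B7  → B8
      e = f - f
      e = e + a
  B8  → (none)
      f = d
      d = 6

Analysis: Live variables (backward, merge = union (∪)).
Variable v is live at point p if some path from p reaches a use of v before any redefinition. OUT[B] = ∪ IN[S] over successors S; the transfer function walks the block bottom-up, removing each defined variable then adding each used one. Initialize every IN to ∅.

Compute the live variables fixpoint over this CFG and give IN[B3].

Fixpoint table:
  B0:   IN={a, d, e, f}   OUT={a, c, d, f}
  B1:   IN={a, c, d}   OUT={a, c, d, e}
  B2:   IN={a, c, d, e}   OUT={a, c, d, e, f}
  B3:   IN={a, c, e, f}   OUT={a, c, d, f}
  B4:   IN={a, c, d, f}   OUT={a, c, d, f}
  B5:   IN={a, c, d, f}   OUT={c, d}
  B6:   IN={c, d}   OUT={a, d, f}
  B7:   IN={a, d, f}   OUT={d}
  B8:   IN={d}   OUT={}

Merge at B3: OUT[B3] = IN[B4] = {a, c, d, f}
Applying B3's transfer function to that OUT value gives IN[B3] (row B3 above).

Answer: {a, c, e, f}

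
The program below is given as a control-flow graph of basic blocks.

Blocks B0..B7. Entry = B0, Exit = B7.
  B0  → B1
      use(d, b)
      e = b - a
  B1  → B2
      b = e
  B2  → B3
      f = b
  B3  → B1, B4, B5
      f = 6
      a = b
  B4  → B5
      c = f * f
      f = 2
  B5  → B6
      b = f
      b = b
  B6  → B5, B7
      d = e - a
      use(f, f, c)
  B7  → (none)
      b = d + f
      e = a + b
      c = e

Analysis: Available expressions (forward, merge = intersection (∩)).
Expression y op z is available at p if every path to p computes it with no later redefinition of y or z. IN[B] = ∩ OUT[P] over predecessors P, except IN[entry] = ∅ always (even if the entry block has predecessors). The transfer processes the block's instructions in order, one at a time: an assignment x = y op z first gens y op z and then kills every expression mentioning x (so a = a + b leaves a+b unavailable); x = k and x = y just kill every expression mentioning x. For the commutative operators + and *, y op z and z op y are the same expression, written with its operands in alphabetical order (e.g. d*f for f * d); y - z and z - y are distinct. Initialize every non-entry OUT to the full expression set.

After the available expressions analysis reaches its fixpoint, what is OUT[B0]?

Answer: {b-a}

Trace:
Per-block solution:
  B0:  IN={}  OUT={b-a}
  B1:  IN={}  OUT={}
  B2:  IN={}  OUT={}
  B3:  IN={}  OUT={}
  B4:  IN={}  OUT={}
  B5:  IN={}  OUT={}
  B6:  IN={}  OUT={e-a}
  B7:  IN={e-a}  OUT={a+b, d+f}

B0 is the boundary node: IN[B0] = {}
Applying B0's transfer function to that IN value gives OUT[B0] (row B0 above).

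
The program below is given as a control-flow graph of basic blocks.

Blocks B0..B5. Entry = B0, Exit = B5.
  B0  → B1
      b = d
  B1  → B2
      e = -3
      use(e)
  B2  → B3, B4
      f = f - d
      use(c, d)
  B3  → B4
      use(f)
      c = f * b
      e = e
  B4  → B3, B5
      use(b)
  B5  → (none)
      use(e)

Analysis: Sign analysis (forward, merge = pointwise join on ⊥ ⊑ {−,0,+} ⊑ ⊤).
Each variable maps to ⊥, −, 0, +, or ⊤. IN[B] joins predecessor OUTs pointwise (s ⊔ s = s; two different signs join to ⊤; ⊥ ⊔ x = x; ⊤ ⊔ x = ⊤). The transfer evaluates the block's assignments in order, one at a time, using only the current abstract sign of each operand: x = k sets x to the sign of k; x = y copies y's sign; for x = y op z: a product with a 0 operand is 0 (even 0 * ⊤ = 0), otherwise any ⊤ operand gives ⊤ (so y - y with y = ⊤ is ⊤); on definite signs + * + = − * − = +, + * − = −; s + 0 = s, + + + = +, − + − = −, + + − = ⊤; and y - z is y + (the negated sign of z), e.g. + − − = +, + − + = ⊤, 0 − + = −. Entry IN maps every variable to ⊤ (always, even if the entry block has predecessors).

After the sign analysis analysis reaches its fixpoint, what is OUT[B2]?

Per-block solution:
  B0:   IN=(all ⊤)   OUT=(all ⊤)
  B1:   IN=(all ⊤)   OUT={e:-; rest ⊤}
  B2:   IN={e:-; rest ⊤}   OUT={e:-; rest ⊤}
  B3:   IN={e:-; rest ⊤}   OUT={e:-; rest ⊤}
  B4:   IN={e:-; rest ⊤}   OUT={e:-; rest ⊤}
  B5:   IN={e:-; rest ⊤}   OUT={e:-; rest ⊤}

Merge at B2: IN[B2] = OUT[B1] = {a: ⊤, b: ⊤, c: ⊤, d: ⊤, e: -, f: ⊤}
Applying B2's transfer function to that IN value gives OUT[B2] (row B2 above).

Answer: {a: ⊤, b: ⊤, c: ⊤, d: ⊤, e: -, f: ⊤}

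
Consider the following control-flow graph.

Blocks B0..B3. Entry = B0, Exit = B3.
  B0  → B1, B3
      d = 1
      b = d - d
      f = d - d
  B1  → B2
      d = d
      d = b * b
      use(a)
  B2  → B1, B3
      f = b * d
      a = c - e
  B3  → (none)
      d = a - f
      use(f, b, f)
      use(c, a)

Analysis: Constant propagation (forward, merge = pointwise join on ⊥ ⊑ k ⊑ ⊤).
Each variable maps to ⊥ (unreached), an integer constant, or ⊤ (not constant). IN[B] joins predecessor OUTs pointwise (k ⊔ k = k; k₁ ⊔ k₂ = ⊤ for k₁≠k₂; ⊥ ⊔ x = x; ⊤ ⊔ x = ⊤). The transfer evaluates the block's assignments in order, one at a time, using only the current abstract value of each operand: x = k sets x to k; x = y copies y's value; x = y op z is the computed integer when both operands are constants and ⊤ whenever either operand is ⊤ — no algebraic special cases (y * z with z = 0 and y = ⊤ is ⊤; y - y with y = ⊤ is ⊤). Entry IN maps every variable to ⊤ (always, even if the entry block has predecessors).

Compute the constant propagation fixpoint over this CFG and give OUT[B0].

Answer: {a: ⊤, b: 0, c: ⊤, d: 1, e: ⊤, f: 0}

Working:
Per-block solution:
  B0:  IN=(all ⊤)  OUT={b:0, d:1, f:0; rest ⊤}
  B1:  IN={b:0, f:0; rest ⊤}  OUT={b:0, d:0, f:0; rest ⊤}
  B2:  IN={b:0, d:0, f:0; rest ⊤}  OUT={b:0, d:0, f:0; rest ⊤}
  B3:  IN={b:0, f:0; rest ⊤}  OUT={b:0, f:0; rest ⊤}

B0 is the boundary node: IN[B0] = {a: ⊤, b: ⊤, c: ⊤, d: ⊤, e: ⊤, f: ⊤}
Applying B0's transfer function to that IN value gives OUT[B0] (row B0 above).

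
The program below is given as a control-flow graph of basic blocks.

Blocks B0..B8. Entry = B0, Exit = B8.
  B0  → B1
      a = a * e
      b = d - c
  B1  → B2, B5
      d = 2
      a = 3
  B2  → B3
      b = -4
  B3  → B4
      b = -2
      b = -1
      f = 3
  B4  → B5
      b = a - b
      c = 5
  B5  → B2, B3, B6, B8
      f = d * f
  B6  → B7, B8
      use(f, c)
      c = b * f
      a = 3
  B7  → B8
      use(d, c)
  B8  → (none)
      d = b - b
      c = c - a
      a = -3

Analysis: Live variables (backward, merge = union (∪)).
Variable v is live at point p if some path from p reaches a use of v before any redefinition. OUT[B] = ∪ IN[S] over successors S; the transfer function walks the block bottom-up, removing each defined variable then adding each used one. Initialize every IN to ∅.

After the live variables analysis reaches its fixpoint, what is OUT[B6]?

Converged values:
  B0:  IN={a, c, d, e, f}  OUT={b, c, f}
  B1:  IN={b, c, f}  OUT={a, b, c, d, f}
  B2:  IN={a, d}  OUT={a, d}
  B3:  IN={a, d}  OUT={a, b, d, f}
  B4:  IN={a, b, d, f}  OUT={a, b, c, d, f}
  B5:  IN={a, b, c, d, f}  OUT={a, b, c, d, f}
  B6:  IN={b, c, d, f}  OUT={a, b, c, d}
  B7:  IN={a, b, c, d}  OUT={a, b, c}
  B8:  IN={a, b, c}  OUT={}

Merge at B6: OUT[B6] = IN[B7] ⊔ IN[B8] = {a, b, c, d}

Answer: {a, b, c, d}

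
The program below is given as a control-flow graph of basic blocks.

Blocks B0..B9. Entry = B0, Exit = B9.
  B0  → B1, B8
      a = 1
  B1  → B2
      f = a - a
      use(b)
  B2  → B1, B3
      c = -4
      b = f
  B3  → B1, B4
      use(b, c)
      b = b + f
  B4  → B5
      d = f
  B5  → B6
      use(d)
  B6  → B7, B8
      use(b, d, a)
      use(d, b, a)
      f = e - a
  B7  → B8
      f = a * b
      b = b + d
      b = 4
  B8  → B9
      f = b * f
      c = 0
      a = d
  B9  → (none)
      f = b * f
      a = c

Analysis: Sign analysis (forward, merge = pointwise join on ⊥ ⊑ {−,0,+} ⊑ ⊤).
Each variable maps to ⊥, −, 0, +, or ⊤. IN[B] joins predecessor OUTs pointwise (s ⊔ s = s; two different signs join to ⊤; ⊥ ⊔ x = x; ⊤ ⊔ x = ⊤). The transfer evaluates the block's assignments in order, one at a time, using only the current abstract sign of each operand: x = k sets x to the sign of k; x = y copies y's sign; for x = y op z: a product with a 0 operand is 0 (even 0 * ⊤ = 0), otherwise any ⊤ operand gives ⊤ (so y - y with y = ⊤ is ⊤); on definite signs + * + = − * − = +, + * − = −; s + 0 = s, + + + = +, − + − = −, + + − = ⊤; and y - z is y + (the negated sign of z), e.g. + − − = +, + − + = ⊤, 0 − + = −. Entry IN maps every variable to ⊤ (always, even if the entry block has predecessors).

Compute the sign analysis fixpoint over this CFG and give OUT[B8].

Converged values:
  B0: | IN=(all ⊤) | OUT={a:+; rest ⊤}
  B1: | IN={a:+; rest ⊤} | OUT={a:+; rest ⊤}
  B2: | IN={a:+; rest ⊤} | OUT={a:+, c:-; rest ⊤}
  B3: | IN={a:+, c:-; rest ⊤} | OUT={a:+, c:-; rest ⊤}
  B4: | IN={a:+, c:-; rest ⊤} | OUT={a:+, c:-; rest ⊤}
  B5: | IN={a:+, c:-; rest ⊤} | OUT={a:+, c:-; rest ⊤}
  B6: | IN={a:+, c:-; rest ⊤} | OUT={a:+, c:-; rest ⊤}
  B7: | IN={a:+, c:-; rest ⊤} | OUT={a:+, b:+, c:-; rest ⊤}
  B8: | IN={a:+; rest ⊤} | OUT={c:0; rest ⊤}
  B9: | IN={c:0; rest ⊤} | OUT={a:0, c:0; rest ⊤}

Merge at B8: IN[B8] = OUT[B0] ⊔ OUT[B6] ⊔ OUT[B7] = {a: +, b: ⊤, c: ⊤, d: ⊤, e: ⊤, f: ⊤}
Applying B8's transfer function to that IN value gives OUT[B8] (row B8 above).

Answer: {a: ⊤, b: ⊤, c: 0, d: ⊤, e: ⊤, f: ⊤}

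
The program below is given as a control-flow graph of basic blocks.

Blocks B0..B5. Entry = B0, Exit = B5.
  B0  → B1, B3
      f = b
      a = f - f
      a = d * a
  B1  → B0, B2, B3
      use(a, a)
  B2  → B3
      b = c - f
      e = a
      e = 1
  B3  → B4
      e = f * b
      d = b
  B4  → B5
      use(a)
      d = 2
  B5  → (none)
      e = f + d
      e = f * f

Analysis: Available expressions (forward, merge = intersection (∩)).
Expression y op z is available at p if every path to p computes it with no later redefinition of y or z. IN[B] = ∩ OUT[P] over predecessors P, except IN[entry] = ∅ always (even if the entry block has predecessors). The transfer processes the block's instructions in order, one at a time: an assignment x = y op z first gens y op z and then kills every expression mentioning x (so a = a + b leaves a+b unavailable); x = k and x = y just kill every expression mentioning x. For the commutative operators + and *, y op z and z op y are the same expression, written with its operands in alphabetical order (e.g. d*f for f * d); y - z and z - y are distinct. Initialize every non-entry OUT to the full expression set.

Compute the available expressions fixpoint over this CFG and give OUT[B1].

Converged values:
  B0:   IN={}   OUT={f-f}
  B1:   IN={f-f}   OUT={f-f}
  B2:   IN={f-f}   OUT={c-f, f-f}
  B3:   IN={f-f}   OUT={b*f, f-f}
  B4:   IN={b*f, f-f}   OUT={b*f, f-f}
  B5:   IN={b*f, f-f}   OUT={b*f, d+f, f*f, f-f}

Merge at B1: IN[B1] = OUT[B0] = {f-f}
Applying B1's transfer function to that IN value gives OUT[B1] (row B1 above).

Answer: {f-f}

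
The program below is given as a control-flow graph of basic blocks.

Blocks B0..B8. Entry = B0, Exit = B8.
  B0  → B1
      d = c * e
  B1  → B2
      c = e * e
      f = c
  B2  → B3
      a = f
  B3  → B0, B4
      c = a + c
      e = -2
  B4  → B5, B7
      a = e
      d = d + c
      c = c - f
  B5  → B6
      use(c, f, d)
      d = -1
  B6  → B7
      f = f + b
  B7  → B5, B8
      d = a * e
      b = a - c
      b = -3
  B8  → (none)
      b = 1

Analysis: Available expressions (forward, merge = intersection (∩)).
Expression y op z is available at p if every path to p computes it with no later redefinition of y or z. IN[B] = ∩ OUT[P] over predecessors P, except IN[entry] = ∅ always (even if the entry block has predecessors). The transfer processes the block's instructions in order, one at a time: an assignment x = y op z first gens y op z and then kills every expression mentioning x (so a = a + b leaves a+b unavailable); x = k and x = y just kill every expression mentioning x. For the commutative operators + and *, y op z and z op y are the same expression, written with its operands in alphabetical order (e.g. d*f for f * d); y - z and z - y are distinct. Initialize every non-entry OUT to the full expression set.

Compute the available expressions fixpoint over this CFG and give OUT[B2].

Answer: {e*e}

Trace:
Per-block solution:
  B0: | IN={} | OUT={c*e}
  B1: | IN={c*e} | OUT={e*e}
  B2: | IN={e*e} | OUT={e*e}
  B3: | IN={e*e} | OUT={}
  B4: | IN={} | OUT={}
  B5: | IN={} | OUT={}
  B6: | IN={} | OUT={}
  B7: | IN={} | OUT={a*e, a-c}
  B8: | IN={a*e, a-c} | OUT={a*e, a-c}

Merge at B2: IN[B2] = OUT[B1] = {e*e}
Applying B2's transfer function to that IN value gives OUT[B2] (row B2 above).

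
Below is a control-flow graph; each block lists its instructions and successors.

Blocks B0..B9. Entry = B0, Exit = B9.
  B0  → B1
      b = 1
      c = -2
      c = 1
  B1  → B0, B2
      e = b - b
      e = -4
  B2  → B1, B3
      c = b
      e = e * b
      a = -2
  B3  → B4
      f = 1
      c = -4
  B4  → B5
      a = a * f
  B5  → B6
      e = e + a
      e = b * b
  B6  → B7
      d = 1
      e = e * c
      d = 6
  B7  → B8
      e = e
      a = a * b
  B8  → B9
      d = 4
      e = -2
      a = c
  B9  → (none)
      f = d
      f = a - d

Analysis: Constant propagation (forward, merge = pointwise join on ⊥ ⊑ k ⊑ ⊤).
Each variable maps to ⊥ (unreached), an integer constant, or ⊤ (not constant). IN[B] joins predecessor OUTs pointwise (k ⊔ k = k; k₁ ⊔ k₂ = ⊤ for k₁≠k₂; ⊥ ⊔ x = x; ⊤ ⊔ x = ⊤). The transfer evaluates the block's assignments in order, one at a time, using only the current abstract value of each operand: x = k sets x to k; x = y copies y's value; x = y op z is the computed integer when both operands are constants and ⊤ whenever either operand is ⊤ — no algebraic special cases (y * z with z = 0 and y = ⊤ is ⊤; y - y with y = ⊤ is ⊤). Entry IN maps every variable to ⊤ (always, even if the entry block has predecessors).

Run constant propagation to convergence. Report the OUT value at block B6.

Answer: {a: -2, b: 1, c: -4, d: 6, e: -4, f: 1}

Trace:
Converged values:
  B0:  IN=(all ⊤)  OUT={b:1, c:1; rest ⊤}
  B1:  IN={b:1, c:1; rest ⊤}  OUT={b:1, c:1, e:-4; rest ⊤}
  B2:  IN={b:1, c:1, e:-4; rest ⊤}  OUT={a:-2, b:1, c:1, e:-4; rest ⊤}
  B3:  IN={a:-2, b:1, c:1, e:-4; rest ⊤}  OUT={a:-2, b:1, c:-4, e:-4, f:1; rest ⊤}
  B4:  IN={a:-2, b:1, c:-4, e:-4, f:1; rest ⊤}  OUT={a:-2, b:1, c:-4, e:-4, f:1; rest ⊤}
  B5:  IN={a:-2, b:1, c:-4, e:-4, f:1; rest ⊤}  OUT={a:-2, b:1, c:-4, e:1, f:1; rest ⊤}
  B6:  IN={a:-2, b:1, c:-4, e:1, f:1; rest ⊤}  OUT={a:-2, b:1, c:-4, d:6, e:-4, f:1; rest ⊤}
  B7:  IN={a:-2, b:1, c:-4, d:6, e:-4, f:1; rest ⊤}  OUT={a:-2, b:1, c:-4, d:6, e:-4, f:1; rest ⊤}
  B8:  IN={a:-2, b:1, c:-4, d:6, e:-4, f:1; rest ⊤}  OUT={a:-4, b:1, c:-4, d:4, e:-2, f:1; rest ⊤}
  B9:  IN={a:-4, b:1, c:-4, d:4, e:-2, f:1; rest ⊤}  OUT={a:-4, b:1, c:-4, d:4, e:-2, f:-8; rest ⊤}

Merge at B6: IN[B6] = OUT[B5] = {a: -2, b: 1, c: -4, d: ⊤, e: 1, f: 1}
Applying B6's transfer function to that IN value gives OUT[B6] (row B6 above).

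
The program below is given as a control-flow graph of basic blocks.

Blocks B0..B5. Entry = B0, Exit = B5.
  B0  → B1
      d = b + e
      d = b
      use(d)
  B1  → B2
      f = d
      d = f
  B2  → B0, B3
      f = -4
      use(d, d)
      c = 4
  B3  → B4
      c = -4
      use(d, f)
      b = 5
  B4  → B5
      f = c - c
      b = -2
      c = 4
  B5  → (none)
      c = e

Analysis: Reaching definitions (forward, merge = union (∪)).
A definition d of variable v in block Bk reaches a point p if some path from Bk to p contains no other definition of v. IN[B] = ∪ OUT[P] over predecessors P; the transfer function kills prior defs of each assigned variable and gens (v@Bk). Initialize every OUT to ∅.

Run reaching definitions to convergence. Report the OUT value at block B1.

Per-block solution:
  B0: | IN={c@B2, d@B1, f@B2} | OUT={c@B2, d@B0, f@B2}
  B1: | IN={c@B2, d@B0, f@B2} | OUT={c@B2, d@B1, f@B1}
  B2: | IN={c@B2, d@B1, f@B1} | OUT={c@B2, d@B1, f@B2}
  B3: | IN={c@B2, d@B1, f@B2} | OUT={b@B3, c@B3, d@B1, f@B2}
  B4: | IN={b@B3, c@B3, d@B1, f@B2} | OUT={b@B4, c@B4, d@B1, f@B4}
  B5: | IN={b@B4, c@B4, d@B1, f@B4} | OUT={b@B4, c@B5, d@B1, f@B4}

Merge at B1: IN[B1] = OUT[B0] = {c@B2, d@B0, f@B2}
Applying B1's transfer function to that IN value gives OUT[B1] (row B1 above).

Answer: {c@B2, d@B1, f@B1}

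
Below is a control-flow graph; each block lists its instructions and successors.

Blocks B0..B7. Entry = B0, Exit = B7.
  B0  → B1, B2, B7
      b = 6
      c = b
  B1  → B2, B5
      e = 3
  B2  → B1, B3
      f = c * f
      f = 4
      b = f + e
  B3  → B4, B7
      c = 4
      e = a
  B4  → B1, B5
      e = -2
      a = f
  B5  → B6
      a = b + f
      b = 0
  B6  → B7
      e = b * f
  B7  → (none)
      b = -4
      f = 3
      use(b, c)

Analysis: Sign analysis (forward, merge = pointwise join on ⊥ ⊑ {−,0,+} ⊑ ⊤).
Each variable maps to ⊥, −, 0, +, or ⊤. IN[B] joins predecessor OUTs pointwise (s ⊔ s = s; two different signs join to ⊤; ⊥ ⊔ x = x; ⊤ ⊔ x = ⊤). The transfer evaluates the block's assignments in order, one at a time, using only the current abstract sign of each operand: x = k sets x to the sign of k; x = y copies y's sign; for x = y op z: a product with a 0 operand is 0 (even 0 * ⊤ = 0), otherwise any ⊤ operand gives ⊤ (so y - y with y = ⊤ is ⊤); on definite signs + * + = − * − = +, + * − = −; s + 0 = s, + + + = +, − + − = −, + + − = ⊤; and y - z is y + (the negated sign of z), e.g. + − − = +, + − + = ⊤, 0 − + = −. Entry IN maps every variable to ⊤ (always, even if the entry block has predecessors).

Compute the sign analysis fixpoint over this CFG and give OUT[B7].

Answer: {a: ⊤, b: -, c: +, d: ⊤, e: ⊤, f: +}

Trace:
Converged values:
  B0: | IN=(all ⊤) | OUT={b:+, c:+; rest ⊤}
  B1: | IN={c:+; rest ⊤} | OUT={c:+, e:+; rest ⊤}
  B2: | IN={c:+; rest ⊤} | OUT={c:+, f:+; rest ⊤}
  B3: | IN={c:+, f:+; rest ⊤} | OUT={c:+, f:+; rest ⊤}
  B4: | IN={c:+, f:+; rest ⊤} | OUT={a:+, c:+, e:-, f:+; rest ⊤}
  B5: | IN={c:+; rest ⊤} | OUT={b:0, c:+; rest ⊤}
  B6: | IN={b:0, c:+; rest ⊤} | OUT={b:0, c:+, e:0; rest ⊤}
  B7: | IN={c:+; rest ⊤} | OUT={b:-, c:+, f:+; rest ⊤}

Merge at B7: IN[B7] = OUT[B0] ⊔ OUT[B3] ⊔ OUT[B6] = {a: ⊤, b: ⊤, c: +, d: ⊤, e: ⊤, f: ⊤}
Applying B7's transfer function to that IN value gives OUT[B7] (row B7 above).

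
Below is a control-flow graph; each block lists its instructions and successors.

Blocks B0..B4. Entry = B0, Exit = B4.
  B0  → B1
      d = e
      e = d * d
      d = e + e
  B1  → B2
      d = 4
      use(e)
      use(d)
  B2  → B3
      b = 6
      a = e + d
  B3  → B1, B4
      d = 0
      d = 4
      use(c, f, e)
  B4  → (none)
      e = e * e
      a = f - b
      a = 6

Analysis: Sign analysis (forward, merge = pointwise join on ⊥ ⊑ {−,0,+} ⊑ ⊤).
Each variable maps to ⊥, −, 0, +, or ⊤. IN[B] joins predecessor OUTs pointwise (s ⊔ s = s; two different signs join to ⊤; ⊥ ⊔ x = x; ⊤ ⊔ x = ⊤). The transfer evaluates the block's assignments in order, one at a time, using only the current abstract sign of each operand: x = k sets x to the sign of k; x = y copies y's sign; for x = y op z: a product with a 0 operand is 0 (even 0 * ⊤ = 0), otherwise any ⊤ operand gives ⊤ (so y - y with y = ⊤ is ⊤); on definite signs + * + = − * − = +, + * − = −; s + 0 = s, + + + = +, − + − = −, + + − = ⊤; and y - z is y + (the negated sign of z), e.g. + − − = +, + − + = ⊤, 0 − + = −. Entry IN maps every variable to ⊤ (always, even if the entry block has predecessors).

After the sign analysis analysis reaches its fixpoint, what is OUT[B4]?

Answer: {a: +, b: +, c: ⊤, d: +, e: ⊤, f: ⊤}

Working:
Per-block solution:
  B0:  IN=(all ⊤)  OUT=(all ⊤)
  B1:  IN=(all ⊤)  OUT={d:+; rest ⊤}
  B2:  IN={d:+; rest ⊤}  OUT={b:+, d:+; rest ⊤}
  B3:  IN={b:+, d:+; rest ⊤}  OUT={b:+, d:+; rest ⊤}
  B4:  IN={b:+, d:+; rest ⊤}  OUT={a:+, b:+, d:+; rest ⊤}

Merge at B4: IN[B4] = OUT[B3] = {a: ⊤, b: +, c: ⊤, d: +, e: ⊤, f: ⊤}
Applying B4's transfer function to that IN value gives OUT[B4] (row B4 above).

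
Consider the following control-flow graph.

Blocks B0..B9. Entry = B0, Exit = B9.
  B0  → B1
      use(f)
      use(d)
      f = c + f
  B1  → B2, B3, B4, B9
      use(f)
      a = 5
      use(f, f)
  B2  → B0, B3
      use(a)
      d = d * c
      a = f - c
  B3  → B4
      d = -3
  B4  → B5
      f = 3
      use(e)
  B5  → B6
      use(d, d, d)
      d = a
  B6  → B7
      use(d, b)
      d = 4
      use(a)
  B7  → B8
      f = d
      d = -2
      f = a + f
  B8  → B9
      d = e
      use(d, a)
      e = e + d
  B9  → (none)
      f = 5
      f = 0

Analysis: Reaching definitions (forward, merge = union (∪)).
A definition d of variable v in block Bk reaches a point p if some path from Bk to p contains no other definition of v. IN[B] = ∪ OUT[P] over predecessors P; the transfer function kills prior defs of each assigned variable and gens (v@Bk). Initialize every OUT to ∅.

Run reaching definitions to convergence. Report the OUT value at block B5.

Fixpoint table:
  B0:   IN={a@B2, d@B2, f@B0}   OUT={a@B2, d@B2, f@B0}
  B1:   IN={a@B2, d@B2, f@B0}   OUT={a@B1, d@B2, f@B0}
  B2:   IN={a@B1, d@B2, f@B0}   OUT={a@B2, d@B2, f@B0}
  B3:   IN={a@B1, a@B2, d@B2, f@B0}   OUT={a@B1, a@B2, d@B3, f@B0}
  B4:   IN={a@B1, a@B2, d@B2, d@B3, f@B0}   OUT={a@B1, a@B2, d@B2, d@B3, f@B4}
  B5:   IN={a@B1, a@B2, d@B2, d@B3, f@B4}   OUT={a@B1, a@B2, d@B5, f@B4}
  B6:   IN={a@B1, a@B2, d@B5, f@B4}   OUT={a@B1, a@B2, d@B6, f@B4}
  B7:   IN={a@B1, a@B2, d@B6, f@B4}   OUT={a@B1, a@B2, d@B7, f@B7}
  B8:   IN={a@B1, a@B2, d@B7, f@B7}   OUT={a@B1, a@B2, d@B8, e@B8, f@B7}
  B9:   IN={a@B1, a@B2, d@B2, d@B8, e@B8, f@B0, f@B7}   OUT={a@B1, a@B2, d@B2, d@B8, e@B8, f@B9}

Merge at B5: IN[B5] = OUT[B4] = {a@B1, a@B2, d@B2, d@B3, f@B4}
Applying B5's transfer function to that IN value gives OUT[B5] (row B5 above).

Answer: {a@B1, a@B2, d@B5, f@B4}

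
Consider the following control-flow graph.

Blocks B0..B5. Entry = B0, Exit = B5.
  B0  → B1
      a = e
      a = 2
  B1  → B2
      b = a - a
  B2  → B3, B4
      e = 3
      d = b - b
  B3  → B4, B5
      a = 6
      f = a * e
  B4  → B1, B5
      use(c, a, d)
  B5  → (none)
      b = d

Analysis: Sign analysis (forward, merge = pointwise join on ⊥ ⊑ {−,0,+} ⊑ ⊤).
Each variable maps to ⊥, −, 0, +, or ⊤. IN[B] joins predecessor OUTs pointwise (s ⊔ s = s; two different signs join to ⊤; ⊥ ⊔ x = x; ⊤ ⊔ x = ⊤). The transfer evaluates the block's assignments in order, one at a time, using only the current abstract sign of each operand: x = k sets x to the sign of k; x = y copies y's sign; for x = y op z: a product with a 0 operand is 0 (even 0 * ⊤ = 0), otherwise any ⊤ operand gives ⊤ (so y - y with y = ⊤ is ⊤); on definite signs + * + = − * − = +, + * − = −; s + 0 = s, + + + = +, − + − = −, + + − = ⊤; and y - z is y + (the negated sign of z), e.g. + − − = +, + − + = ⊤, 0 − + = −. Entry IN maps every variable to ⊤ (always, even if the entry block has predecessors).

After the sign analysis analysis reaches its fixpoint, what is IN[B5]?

Per-block solution:
  B0:  IN=(all ⊤)  OUT={a:+; rest ⊤}
  B1:  IN={a:+; rest ⊤}  OUT={a:+; rest ⊤}
  B2:  IN={a:+; rest ⊤}  OUT={a:+, e:+; rest ⊤}
  B3:  IN={a:+, e:+; rest ⊤}  OUT={a:+, e:+, f:+; rest ⊤}
  B4:  IN={a:+, e:+; rest ⊤}  OUT={a:+, e:+; rest ⊤}
  B5:  IN={a:+, e:+; rest ⊤}  OUT={a:+, e:+; rest ⊤}

Merge at B5: IN[B5] = OUT[B3] ⊔ OUT[B4] = {a: +, b: ⊤, c: ⊤, d: ⊤, e: +, f: ⊤}

Answer: {a: +, b: ⊤, c: ⊤, d: ⊤, e: +, f: ⊤}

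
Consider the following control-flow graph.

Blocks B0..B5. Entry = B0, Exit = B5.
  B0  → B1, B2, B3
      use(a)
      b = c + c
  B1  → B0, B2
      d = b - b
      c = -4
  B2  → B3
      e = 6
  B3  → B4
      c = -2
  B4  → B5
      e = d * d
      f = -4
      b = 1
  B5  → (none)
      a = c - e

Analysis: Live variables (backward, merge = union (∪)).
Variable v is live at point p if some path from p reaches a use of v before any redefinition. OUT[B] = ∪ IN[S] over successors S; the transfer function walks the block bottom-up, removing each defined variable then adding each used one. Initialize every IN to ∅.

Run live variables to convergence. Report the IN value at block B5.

Answer: {c, e}

Working:
Fixpoint table:
  B0:   IN={a, c, d}   OUT={a, b, d}
  B1:   IN={a, b}   OUT={a, c, d}
  B2:   IN={d}   OUT={d}
  B3:   IN={d}   OUT={c, d}
  B4:   IN={c, d}   OUT={c, e}
  B5:   IN={c, e}   OUT={}

B5 is the boundary node: OUT[B5] = {}
Applying B5's transfer function to that OUT value gives IN[B5] (row B5 above).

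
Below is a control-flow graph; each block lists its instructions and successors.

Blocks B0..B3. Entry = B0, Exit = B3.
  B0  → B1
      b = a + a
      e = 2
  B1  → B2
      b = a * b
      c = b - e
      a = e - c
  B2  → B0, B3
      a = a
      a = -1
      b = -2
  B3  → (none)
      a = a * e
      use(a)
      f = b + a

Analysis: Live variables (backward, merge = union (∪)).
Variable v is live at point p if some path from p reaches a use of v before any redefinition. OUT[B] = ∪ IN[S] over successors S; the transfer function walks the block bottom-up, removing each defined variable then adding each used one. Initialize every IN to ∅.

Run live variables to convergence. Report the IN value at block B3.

Per-block solution:
  B0:   IN={a}   OUT={a, b, e}
  B1:   IN={a, b, e}   OUT={a, e}
  B2:   IN={a, e}   OUT={a, b, e}
  B3:   IN={a, b, e}   OUT={}

B3 is the boundary node: OUT[B3] = {}
Applying B3's transfer function to that OUT value gives IN[B3] (row B3 above).

Answer: {a, b, e}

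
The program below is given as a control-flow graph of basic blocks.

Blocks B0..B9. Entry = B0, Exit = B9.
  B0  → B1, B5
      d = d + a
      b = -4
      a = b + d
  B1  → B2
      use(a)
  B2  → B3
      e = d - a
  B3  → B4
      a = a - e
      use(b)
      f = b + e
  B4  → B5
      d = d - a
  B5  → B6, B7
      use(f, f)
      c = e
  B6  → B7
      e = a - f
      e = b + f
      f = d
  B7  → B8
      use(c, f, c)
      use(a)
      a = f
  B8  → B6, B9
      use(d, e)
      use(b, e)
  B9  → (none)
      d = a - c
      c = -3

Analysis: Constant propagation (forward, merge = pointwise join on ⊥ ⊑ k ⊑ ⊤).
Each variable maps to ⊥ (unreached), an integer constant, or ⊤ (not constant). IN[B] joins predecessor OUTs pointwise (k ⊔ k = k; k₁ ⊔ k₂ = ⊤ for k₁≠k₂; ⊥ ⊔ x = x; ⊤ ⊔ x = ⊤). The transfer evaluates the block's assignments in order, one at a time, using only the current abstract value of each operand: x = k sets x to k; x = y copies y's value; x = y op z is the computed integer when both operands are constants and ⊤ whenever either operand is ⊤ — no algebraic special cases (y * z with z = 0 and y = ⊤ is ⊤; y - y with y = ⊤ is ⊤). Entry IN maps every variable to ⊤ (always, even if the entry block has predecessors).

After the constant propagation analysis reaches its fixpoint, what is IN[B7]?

Per-block solution:
  B0: | IN=(all ⊤) | OUT={b:-4; rest ⊤}
  B1: | IN={b:-4; rest ⊤} | OUT={b:-4; rest ⊤}
  B2: | IN={b:-4; rest ⊤} | OUT={b:-4; rest ⊤}
  B3: | IN={b:-4; rest ⊤} | OUT={b:-4; rest ⊤}
  B4: | IN={b:-4; rest ⊤} | OUT={b:-4; rest ⊤}
  B5: | IN={b:-4; rest ⊤} | OUT={b:-4; rest ⊤}
  B6: | IN={b:-4; rest ⊤} | OUT={b:-4; rest ⊤}
  B7: | IN={b:-4; rest ⊤} | OUT={b:-4; rest ⊤}
  B8: | IN={b:-4; rest ⊤} | OUT={b:-4; rest ⊤}
  B9: | IN={b:-4; rest ⊤} | OUT={b:-4, c:-3; rest ⊤}

Merge at B7: IN[B7] = OUT[B5] ⊔ OUT[B6] = {a: ⊤, b: -4, c: ⊤, d: ⊤, e: ⊤, f: ⊤}

Answer: {a: ⊤, b: -4, c: ⊤, d: ⊤, e: ⊤, f: ⊤}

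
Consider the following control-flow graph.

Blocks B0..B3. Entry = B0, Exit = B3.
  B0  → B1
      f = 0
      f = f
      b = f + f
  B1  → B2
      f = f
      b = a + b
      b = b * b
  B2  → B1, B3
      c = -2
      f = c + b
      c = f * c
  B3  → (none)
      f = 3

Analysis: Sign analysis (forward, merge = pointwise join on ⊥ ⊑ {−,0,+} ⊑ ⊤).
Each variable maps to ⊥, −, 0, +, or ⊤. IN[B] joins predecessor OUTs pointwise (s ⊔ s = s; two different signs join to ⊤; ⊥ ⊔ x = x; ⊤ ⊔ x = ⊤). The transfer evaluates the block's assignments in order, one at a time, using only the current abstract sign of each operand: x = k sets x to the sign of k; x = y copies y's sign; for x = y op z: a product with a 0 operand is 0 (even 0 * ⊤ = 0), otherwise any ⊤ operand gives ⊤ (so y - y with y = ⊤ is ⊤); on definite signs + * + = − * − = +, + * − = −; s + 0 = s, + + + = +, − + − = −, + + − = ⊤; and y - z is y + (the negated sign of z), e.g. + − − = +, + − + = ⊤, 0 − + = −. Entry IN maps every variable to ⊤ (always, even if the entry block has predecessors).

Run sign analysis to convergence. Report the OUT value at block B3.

Per-block solution:
  B0:  IN=(all ⊤)  OUT={b:0, f:0; rest ⊤}
  B1:  IN=(all ⊤)  OUT=(all ⊤)
  B2:  IN=(all ⊤)  OUT=(all ⊤)
  B3:  IN=(all ⊤)  OUT={f:+; rest ⊤}

Merge at B3: IN[B3] = OUT[B2] = {a: ⊤, b: ⊤, c: ⊤, d: ⊤, e: ⊤, f: ⊤}
Applying B3's transfer function to that IN value gives OUT[B3] (row B3 above).

Answer: {a: ⊤, b: ⊤, c: ⊤, d: ⊤, e: ⊤, f: +}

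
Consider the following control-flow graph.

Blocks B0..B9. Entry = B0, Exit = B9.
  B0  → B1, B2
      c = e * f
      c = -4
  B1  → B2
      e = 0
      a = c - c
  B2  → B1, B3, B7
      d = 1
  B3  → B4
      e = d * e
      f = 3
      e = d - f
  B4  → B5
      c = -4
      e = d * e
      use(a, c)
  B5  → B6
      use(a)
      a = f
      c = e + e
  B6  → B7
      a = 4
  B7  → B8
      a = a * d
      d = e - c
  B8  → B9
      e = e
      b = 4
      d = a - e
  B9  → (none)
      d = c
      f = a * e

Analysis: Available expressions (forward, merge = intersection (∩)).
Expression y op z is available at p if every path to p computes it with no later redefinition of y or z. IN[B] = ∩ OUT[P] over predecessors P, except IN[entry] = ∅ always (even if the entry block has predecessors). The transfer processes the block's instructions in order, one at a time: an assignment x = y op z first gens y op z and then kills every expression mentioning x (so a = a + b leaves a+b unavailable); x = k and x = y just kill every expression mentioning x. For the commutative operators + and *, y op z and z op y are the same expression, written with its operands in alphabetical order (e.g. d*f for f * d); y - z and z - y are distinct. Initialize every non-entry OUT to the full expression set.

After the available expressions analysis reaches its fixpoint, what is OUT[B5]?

Fixpoint table:
  B0: | IN={} | OUT={e*f}
  B1: | IN={} | OUT={c-c}
  B2: | IN={} | OUT={}
  B3: | IN={} | OUT={d-f}
  B4: | IN={d-f} | OUT={d-f}
  B5: | IN={d-f} | OUT={d-f, e+e}
  B6: | IN={d-f, e+e} | OUT={d-f, e+e}
  B7: | IN={} | OUT={e-c}
  B8: | IN={e-c} | OUT={a-e}
  B9: | IN={a-e} | OUT={a*e, a-e}

Merge at B5: IN[B5] = OUT[B4] = {d-f}
Applying B5's transfer function to that IN value gives OUT[B5] (row B5 above).

Answer: {d-f, e+e}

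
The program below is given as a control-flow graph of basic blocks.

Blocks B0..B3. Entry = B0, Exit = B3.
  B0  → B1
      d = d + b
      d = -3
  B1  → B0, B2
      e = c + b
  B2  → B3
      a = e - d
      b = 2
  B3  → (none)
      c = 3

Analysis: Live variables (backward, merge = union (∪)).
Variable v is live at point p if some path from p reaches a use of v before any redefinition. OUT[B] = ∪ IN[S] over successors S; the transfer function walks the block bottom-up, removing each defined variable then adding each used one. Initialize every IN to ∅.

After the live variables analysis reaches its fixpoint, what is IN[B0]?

Per-block solution:
  B0: | IN={b, c, d} | OUT={b, c, d}
  B1: | IN={b, c, d} | OUT={b, c, d, e}
  B2: | IN={d, e} | OUT={}
  B3: | IN={} | OUT={}

Merge at B0: OUT[B0] = IN[B1] = {b, c, d}
Applying B0's transfer function to that OUT value gives IN[B0] (row B0 above).

Answer: {b, c, d}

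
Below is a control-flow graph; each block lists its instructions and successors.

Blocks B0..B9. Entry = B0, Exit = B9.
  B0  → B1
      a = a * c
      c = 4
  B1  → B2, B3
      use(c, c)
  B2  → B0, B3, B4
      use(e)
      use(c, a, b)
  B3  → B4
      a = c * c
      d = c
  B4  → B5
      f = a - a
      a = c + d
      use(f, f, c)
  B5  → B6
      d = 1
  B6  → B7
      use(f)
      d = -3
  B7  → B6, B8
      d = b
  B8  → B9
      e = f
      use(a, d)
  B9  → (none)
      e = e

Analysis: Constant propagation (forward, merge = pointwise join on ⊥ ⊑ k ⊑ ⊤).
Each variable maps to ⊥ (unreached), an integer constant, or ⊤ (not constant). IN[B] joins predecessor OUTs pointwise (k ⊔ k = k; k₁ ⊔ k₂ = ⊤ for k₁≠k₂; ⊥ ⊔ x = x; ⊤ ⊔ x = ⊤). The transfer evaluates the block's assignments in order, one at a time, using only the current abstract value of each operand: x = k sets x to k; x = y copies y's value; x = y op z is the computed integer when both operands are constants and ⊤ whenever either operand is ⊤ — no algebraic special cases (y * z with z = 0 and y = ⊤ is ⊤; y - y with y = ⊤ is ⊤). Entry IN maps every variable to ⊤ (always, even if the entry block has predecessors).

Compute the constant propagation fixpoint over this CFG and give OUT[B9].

Answer: {a: ⊤, b: ⊤, c: 4, d: ⊤, e: ⊤, f: ⊤}

Trace:
Fixpoint table:
  B0:   IN=(all ⊤)   OUT={c:4; rest ⊤}
  B1:   IN={c:4; rest ⊤}   OUT={c:4; rest ⊤}
  B2:   IN={c:4; rest ⊤}   OUT={c:4; rest ⊤}
  B3:   IN={c:4; rest ⊤}   OUT={a:16, c:4, d:4; rest ⊤}
  B4:   IN={c:4; rest ⊤}   OUT={c:4; rest ⊤}
  B5:   IN={c:4; rest ⊤}   OUT={c:4, d:1; rest ⊤}
  B6:   IN={c:4; rest ⊤}   OUT={c:4, d:-3; rest ⊤}
  B7:   IN={c:4, d:-3; rest ⊤}   OUT={c:4; rest ⊤}
  B8:   IN={c:4; rest ⊤}   OUT={c:4; rest ⊤}
  B9:   IN={c:4; rest ⊤}   OUT={c:4; rest ⊤}

Merge at B9: IN[B9] = OUT[B8] = {a: ⊤, b: ⊤, c: 4, d: ⊤, e: ⊤, f: ⊤}
Applying B9's transfer function to that IN value gives OUT[B9] (row B9 above).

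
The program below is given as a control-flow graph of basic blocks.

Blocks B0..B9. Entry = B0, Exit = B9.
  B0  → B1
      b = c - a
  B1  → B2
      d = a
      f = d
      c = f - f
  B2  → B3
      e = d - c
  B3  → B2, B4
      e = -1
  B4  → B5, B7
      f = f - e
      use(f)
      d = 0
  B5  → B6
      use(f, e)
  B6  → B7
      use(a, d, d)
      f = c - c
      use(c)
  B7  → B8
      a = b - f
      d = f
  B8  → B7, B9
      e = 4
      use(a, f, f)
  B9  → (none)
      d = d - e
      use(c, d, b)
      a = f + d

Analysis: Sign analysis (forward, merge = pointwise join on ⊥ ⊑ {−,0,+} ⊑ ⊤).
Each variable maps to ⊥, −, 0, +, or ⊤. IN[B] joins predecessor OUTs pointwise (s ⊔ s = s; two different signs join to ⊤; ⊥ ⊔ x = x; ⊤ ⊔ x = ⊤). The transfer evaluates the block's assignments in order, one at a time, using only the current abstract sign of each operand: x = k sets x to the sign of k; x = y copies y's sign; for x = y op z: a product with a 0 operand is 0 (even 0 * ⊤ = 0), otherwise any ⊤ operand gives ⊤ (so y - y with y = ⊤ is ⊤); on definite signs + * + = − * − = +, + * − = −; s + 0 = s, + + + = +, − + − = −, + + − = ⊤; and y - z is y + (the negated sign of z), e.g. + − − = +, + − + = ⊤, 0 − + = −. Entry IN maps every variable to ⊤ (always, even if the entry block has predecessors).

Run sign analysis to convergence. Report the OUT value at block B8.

Fixpoint table:
  B0:  IN=(all ⊤)  OUT=(all ⊤)
  B1:  IN=(all ⊤)  OUT=(all ⊤)
  B2:  IN=(all ⊤)  OUT=(all ⊤)
  B3:  IN=(all ⊤)  OUT={e:-; rest ⊤}
  B4:  IN={e:-; rest ⊤}  OUT={d:0, e:-; rest ⊤}
  B5:  IN={d:0, e:-; rest ⊤}  OUT={d:0, e:-; rest ⊤}
  B6:  IN={d:0, e:-; rest ⊤}  OUT={d:0, e:-; rest ⊤}
  B7:  IN=(all ⊤)  OUT=(all ⊤)
  B8:  IN=(all ⊤)  OUT={e:+; rest ⊤}
  B9:  IN={e:+; rest ⊤}  OUT={e:+; rest ⊤}

Merge at B8: IN[B8] = OUT[B7] = {a: ⊤, b: ⊤, c: ⊤, d: ⊤, e: ⊤, f: ⊤}
Applying B8's transfer function to that IN value gives OUT[B8] (row B8 above).

Answer: {a: ⊤, b: ⊤, c: ⊤, d: ⊤, e: +, f: ⊤}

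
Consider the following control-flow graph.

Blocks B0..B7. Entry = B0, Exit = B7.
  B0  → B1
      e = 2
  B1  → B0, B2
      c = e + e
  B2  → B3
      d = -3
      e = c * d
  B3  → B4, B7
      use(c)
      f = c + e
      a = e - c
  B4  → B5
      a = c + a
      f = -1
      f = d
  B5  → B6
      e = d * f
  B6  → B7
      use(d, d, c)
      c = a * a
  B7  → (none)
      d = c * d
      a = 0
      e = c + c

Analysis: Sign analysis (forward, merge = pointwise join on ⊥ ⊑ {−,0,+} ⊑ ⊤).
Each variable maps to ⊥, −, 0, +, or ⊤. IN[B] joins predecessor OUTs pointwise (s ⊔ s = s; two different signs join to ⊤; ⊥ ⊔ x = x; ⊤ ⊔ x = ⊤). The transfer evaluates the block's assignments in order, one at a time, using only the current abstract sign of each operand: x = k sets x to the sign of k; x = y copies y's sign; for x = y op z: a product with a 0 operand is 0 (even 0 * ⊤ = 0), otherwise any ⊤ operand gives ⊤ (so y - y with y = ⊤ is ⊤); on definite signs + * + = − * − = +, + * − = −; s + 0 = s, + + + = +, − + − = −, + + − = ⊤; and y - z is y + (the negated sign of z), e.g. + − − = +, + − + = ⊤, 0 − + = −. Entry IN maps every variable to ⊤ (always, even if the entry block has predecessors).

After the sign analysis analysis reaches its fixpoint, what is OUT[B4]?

Answer: {a: ⊤, b: ⊤, c: +, d: -, e: -, f: -}

Trace:
Converged values:
  B0: | IN=(all ⊤) | OUT={e:+; rest ⊤}
  B1: | IN={e:+; rest ⊤} | OUT={c:+, e:+; rest ⊤}
  B2: | IN={c:+, e:+; rest ⊤} | OUT={c:+, d:-, e:-; rest ⊤}
  B3: | IN={c:+, d:-, e:-; rest ⊤} | OUT={a:-, c:+, d:-, e:-; rest ⊤}
  B4: | IN={a:-, c:+, d:-, e:-; rest ⊤} | OUT={c:+, d:-, e:-, f:-; rest ⊤}
  B5: | IN={c:+, d:-, e:-, f:-; rest ⊤} | OUT={c:+, d:-, e:+, f:-; rest ⊤}
  B6: | IN={c:+, d:-, e:+, f:-; rest ⊤} | OUT={d:-, e:+, f:-; rest ⊤}
  B7: | IN={d:-; rest ⊤} | OUT={a:0; rest ⊤}

Merge at B4: IN[B4] = OUT[B3] = {a: -, b: ⊤, c: +, d: -, e: -, f: ⊤}
Applying B4's transfer function to that IN value gives OUT[B4] (row B4 above).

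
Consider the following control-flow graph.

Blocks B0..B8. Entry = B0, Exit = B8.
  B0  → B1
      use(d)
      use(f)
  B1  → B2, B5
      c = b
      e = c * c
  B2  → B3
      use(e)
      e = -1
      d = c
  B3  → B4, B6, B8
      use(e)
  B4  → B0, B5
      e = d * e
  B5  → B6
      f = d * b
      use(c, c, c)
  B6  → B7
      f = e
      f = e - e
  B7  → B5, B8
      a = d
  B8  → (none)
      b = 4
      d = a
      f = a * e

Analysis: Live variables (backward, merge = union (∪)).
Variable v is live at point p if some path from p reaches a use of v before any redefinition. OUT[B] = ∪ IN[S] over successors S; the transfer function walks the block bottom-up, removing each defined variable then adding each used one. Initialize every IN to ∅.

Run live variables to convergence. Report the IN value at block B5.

Converged values:
  B0:  IN={a, b, d, f}  OUT={a, b, d, f}
  B1:  IN={a, b, d, f}  OUT={a, b, c, d, e, f}
  B2:  IN={a, b, c, e, f}  OUT={a, b, c, d, e, f}
  B3:  IN={a, b, c, d, e, f}  OUT={a, b, c, d, e, f}
  B4:  IN={a, b, c, d, e, f}  OUT={a, b, c, d, e, f}
  B5:  IN={b, c, d, e}  OUT={b, c, d, e}
  B6:  IN={b, c, d, e}  OUT={b, c, d, e}
  B7:  IN={b, c, d, e}  OUT={a, b, c, d, e}
  B8:  IN={a, e}  OUT={}

Merge at B5: OUT[B5] = IN[B6] = {b, c, d, e}
Applying B5's transfer function to that OUT value gives IN[B5] (row B5 above).

Answer: {b, c, d, e}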